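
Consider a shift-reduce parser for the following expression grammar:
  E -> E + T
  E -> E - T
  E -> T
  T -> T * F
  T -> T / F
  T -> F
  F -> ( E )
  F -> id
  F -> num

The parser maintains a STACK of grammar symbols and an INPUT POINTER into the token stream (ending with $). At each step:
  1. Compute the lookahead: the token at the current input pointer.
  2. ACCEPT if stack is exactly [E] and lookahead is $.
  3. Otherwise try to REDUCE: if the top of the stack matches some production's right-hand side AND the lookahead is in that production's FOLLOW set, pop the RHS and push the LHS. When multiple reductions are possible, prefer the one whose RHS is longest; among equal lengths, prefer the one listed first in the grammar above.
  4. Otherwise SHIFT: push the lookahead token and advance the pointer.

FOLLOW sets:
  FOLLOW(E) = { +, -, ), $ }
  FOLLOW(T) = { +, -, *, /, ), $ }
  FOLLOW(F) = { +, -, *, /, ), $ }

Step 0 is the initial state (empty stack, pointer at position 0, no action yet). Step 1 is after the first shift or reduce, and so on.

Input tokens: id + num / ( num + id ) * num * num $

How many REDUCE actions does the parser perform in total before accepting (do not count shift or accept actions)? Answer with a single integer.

Answer: 18

Derivation:
Step 1: shift id. Stack=[id] ptr=1 lookahead=+ remaining=[+ num / ( num + id ) * num * num $]
Step 2: reduce F->id. Stack=[F] ptr=1 lookahead=+ remaining=[+ num / ( num + id ) * num * num $]
Step 3: reduce T->F. Stack=[T] ptr=1 lookahead=+ remaining=[+ num / ( num + id ) * num * num $]
Step 4: reduce E->T. Stack=[E] ptr=1 lookahead=+ remaining=[+ num / ( num + id ) * num * num $]
Step 5: shift +. Stack=[E +] ptr=2 lookahead=num remaining=[num / ( num + id ) * num * num $]
Step 6: shift num. Stack=[E + num] ptr=3 lookahead=/ remaining=[/ ( num + id ) * num * num $]
Step 7: reduce F->num. Stack=[E + F] ptr=3 lookahead=/ remaining=[/ ( num + id ) * num * num $]
Step 8: reduce T->F. Stack=[E + T] ptr=3 lookahead=/ remaining=[/ ( num + id ) * num * num $]
Step 9: shift /. Stack=[E + T /] ptr=4 lookahead=( remaining=[( num + id ) * num * num $]
Step 10: shift (. Stack=[E + T / (] ptr=5 lookahead=num remaining=[num + id ) * num * num $]
Step 11: shift num. Stack=[E + T / ( num] ptr=6 lookahead=+ remaining=[+ id ) * num * num $]
Step 12: reduce F->num. Stack=[E + T / ( F] ptr=6 lookahead=+ remaining=[+ id ) * num * num $]
Step 13: reduce T->F. Stack=[E + T / ( T] ptr=6 lookahead=+ remaining=[+ id ) * num * num $]
Step 14: reduce E->T. Stack=[E + T / ( E] ptr=6 lookahead=+ remaining=[+ id ) * num * num $]
Step 15: shift +. Stack=[E + T / ( E +] ptr=7 lookahead=id remaining=[id ) * num * num $]
Step 16: shift id. Stack=[E + T / ( E + id] ptr=8 lookahead=) remaining=[) * num * num $]
Step 17: reduce F->id. Stack=[E + T / ( E + F] ptr=8 lookahead=) remaining=[) * num * num $]
Step 18: reduce T->F. Stack=[E + T / ( E + T] ptr=8 lookahead=) remaining=[) * num * num $]
Step 19: reduce E->E + T. Stack=[E + T / ( E] ptr=8 lookahead=) remaining=[) * num * num $]
Step 20: shift ). Stack=[E + T / ( E )] ptr=9 lookahead=* remaining=[* num * num $]
Step 21: reduce F->( E ). Stack=[E + T / F] ptr=9 lookahead=* remaining=[* num * num $]
Step 22: reduce T->T / F. Stack=[E + T] ptr=9 lookahead=* remaining=[* num * num $]
Step 23: shift *. Stack=[E + T *] ptr=10 lookahead=num remaining=[num * num $]
Step 24: shift num. Stack=[E + T * num] ptr=11 lookahead=* remaining=[* num $]
Step 25: reduce F->num. Stack=[E + T * F] ptr=11 lookahead=* remaining=[* num $]
Step 26: reduce T->T * F. Stack=[E + T] ptr=11 lookahead=* remaining=[* num $]
Step 27: shift *. Stack=[E + T *] ptr=12 lookahead=num remaining=[num $]
Step 28: shift num. Stack=[E + T * num] ptr=13 lookahead=$ remaining=[$]
Step 29: reduce F->num. Stack=[E + T * F] ptr=13 lookahead=$ remaining=[$]
Step 30: reduce T->T * F. Stack=[E + T] ptr=13 lookahead=$ remaining=[$]
Step 31: reduce E->E + T. Stack=[E] ptr=13 lookahead=$ remaining=[$]
Step 32: accept. Stack=[E] ptr=13 lookahead=$ remaining=[$]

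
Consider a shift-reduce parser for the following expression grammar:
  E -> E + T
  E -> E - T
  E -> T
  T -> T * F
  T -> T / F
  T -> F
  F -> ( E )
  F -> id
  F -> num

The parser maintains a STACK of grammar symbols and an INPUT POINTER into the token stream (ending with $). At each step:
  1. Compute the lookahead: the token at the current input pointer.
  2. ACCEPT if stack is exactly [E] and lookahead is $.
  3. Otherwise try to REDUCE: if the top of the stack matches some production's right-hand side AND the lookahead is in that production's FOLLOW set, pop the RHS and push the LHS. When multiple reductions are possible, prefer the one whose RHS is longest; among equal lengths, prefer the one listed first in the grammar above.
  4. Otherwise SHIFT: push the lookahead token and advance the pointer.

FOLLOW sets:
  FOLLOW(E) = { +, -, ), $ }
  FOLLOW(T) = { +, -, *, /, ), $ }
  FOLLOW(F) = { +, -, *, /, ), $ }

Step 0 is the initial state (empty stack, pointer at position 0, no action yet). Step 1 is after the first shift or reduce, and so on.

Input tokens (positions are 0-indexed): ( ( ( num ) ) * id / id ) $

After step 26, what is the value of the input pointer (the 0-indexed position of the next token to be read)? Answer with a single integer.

Step 1: shift (. Stack=[(] ptr=1 lookahead=( remaining=[( ( num ) ) * id / id ) $]
Step 2: shift (. Stack=[( (] ptr=2 lookahead=( remaining=[( num ) ) * id / id ) $]
Step 3: shift (. Stack=[( ( (] ptr=3 lookahead=num remaining=[num ) ) * id / id ) $]
Step 4: shift num. Stack=[( ( ( num] ptr=4 lookahead=) remaining=[) ) * id / id ) $]
Step 5: reduce F->num. Stack=[( ( ( F] ptr=4 lookahead=) remaining=[) ) * id / id ) $]
Step 6: reduce T->F. Stack=[( ( ( T] ptr=4 lookahead=) remaining=[) ) * id / id ) $]
Step 7: reduce E->T. Stack=[( ( ( E] ptr=4 lookahead=) remaining=[) ) * id / id ) $]
Step 8: shift ). Stack=[( ( ( E )] ptr=5 lookahead=) remaining=[) * id / id ) $]
Step 9: reduce F->( E ). Stack=[( ( F] ptr=5 lookahead=) remaining=[) * id / id ) $]
Step 10: reduce T->F. Stack=[( ( T] ptr=5 lookahead=) remaining=[) * id / id ) $]
Step 11: reduce E->T. Stack=[( ( E] ptr=5 lookahead=) remaining=[) * id / id ) $]
Step 12: shift ). Stack=[( ( E )] ptr=6 lookahead=* remaining=[* id / id ) $]
Step 13: reduce F->( E ). Stack=[( F] ptr=6 lookahead=* remaining=[* id / id ) $]
Step 14: reduce T->F. Stack=[( T] ptr=6 lookahead=* remaining=[* id / id ) $]
Step 15: shift *. Stack=[( T *] ptr=7 lookahead=id remaining=[id / id ) $]
Step 16: shift id. Stack=[( T * id] ptr=8 lookahead=/ remaining=[/ id ) $]
Step 17: reduce F->id. Stack=[( T * F] ptr=8 lookahead=/ remaining=[/ id ) $]
Step 18: reduce T->T * F. Stack=[( T] ptr=8 lookahead=/ remaining=[/ id ) $]
Step 19: shift /. Stack=[( T /] ptr=9 lookahead=id remaining=[id ) $]
Step 20: shift id. Stack=[( T / id] ptr=10 lookahead=) remaining=[) $]
Step 21: reduce F->id. Stack=[( T / F] ptr=10 lookahead=) remaining=[) $]
Step 22: reduce T->T / F. Stack=[( T] ptr=10 lookahead=) remaining=[) $]
Step 23: reduce E->T. Stack=[( E] ptr=10 lookahead=) remaining=[) $]
Step 24: shift ). Stack=[( E )] ptr=11 lookahead=$ remaining=[$]
Step 25: reduce F->( E ). Stack=[F] ptr=11 lookahead=$ remaining=[$]
Step 26: reduce T->F. Stack=[T] ptr=11 lookahead=$ remaining=[$]

Answer: 11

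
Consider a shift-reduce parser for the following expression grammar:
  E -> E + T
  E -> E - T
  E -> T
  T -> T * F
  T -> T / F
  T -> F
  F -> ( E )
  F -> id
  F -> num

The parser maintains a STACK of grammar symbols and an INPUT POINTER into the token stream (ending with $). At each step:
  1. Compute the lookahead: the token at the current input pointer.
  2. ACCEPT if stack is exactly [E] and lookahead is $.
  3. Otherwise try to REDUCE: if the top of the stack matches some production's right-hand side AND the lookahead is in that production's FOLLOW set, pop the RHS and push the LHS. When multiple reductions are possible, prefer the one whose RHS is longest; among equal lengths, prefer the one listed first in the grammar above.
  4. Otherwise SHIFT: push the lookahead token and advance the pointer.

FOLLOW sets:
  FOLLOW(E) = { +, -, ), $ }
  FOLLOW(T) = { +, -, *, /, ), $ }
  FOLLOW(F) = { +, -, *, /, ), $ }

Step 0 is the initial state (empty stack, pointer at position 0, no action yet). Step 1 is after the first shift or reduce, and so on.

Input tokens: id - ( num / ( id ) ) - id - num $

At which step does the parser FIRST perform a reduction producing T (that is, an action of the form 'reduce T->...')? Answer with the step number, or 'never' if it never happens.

Step 1: shift id. Stack=[id] ptr=1 lookahead=- remaining=[- ( num / ( id ) ) - id - num $]
Step 2: reduce F->id. Stack=[F] ptr=1 lookahead=- remaining=[- ( num / ( id ) ) - id - num $]
Step 3: reduce T->F. Stack=[T] ptr=1 lookahead=- remaining=[- ( num / ( id ) ) - id - num $]

Answer: 3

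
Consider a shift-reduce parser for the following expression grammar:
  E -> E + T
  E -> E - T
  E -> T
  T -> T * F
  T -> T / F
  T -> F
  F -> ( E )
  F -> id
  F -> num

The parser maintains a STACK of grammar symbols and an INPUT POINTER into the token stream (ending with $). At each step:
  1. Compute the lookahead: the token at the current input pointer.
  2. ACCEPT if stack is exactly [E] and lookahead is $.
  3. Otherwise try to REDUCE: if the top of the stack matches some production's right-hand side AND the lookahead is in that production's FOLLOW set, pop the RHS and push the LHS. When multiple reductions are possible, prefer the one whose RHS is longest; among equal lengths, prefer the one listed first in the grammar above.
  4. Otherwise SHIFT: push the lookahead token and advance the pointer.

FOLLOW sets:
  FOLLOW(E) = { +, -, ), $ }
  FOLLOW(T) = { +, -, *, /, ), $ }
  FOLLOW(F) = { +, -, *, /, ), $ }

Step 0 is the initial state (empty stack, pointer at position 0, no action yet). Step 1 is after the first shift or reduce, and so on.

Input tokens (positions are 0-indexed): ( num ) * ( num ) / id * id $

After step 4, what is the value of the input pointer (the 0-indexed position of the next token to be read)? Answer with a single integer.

Answer: 2

Derivation:
Step 1: shift (. Stack=[(] ptr=1 lookahead=num remaining=[num ) * ( num ) / id * id $]
Step 2: shift num. Stack=[( num] ptr=2 lookahead=) remaining=[) * ( num ) / id * id $]
Step 3: reduce F->num. Stack=[( F] ptr=2 lookahead=) remaining=[) * ( num ) / id * id $]
Step 4: reduce T->F. Stack=[( T] ptr=2 lookahead=) remaining=[) * ( num ) / id * id $]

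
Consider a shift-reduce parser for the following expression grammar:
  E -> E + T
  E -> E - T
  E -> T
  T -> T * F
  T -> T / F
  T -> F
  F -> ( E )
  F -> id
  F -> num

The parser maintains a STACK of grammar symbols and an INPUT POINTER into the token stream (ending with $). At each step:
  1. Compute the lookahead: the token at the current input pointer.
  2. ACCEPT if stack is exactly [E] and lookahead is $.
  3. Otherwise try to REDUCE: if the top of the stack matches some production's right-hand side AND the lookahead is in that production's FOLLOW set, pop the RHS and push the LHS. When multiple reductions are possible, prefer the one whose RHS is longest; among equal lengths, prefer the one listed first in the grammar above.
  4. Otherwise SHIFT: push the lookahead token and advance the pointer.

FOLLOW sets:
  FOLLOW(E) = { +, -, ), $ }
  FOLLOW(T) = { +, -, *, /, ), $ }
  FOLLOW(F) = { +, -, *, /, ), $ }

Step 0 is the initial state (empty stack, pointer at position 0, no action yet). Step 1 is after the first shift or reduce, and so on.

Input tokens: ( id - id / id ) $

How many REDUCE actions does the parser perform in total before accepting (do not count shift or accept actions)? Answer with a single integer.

Step 1: shift (. Stack=[(] ptr=1 lookahead=id remaining=[id - id / id ) $]
Step 2: shift id. Stack=[( id] ptr=2 lookahead=- remaining=[- id / id ) $]
Step 3: reduce F->id. Stack=[( F] ptr=2 lookahead=- remaining=[- id / id ) $]
Step 4: reduce T->F. Stack=[( T] ptr=2 lookahead=- remaining=[- id / id ) $]
Step 5: reduce E->T. Stack=[( E] ptr=2 lookahead=- remaining=[- id / id ) $]
Step 6: shift -. Stack=[( E -] ptr=3 lookahead=id remaining=[id / id ) $]
Step 7: shift id. Stack=[( E - id] ptr=4 lookahead=/ remaining=[/ id ) $]
Step 8: reduce F->id. Stack=[( E - F] ptr=4 lookahead=/ remaining=[/ id ) $]
Step 9: reduce T->F. Stack=[( E - T] ptr=4 lookahead=/ remaining=[/ id ) $]
Step 10: shift /. Stack=[( E - T /] ptr=5 lookahead=id remaining=[id ) $]
Step 11: shift id. Stack=[( E - T / id] ptr=6 lookahead=) remaining=[) $]
Step 12: reduce F->id. Stack=[( E - T / F] ptr=6 lookahead=) remaining=[) $]
Step 13: reduce T->T / F. Stack=[( E - T] ptr=6 lookahead=) remaining=[) $]
Step 14: reduce E->E - T. Stack=[( E] ptr=6 lookahead=) remaining=[) $]
Step 15: shift ). Stack=[( E )] ptr=7 lookahead=$ remaining=[$]
Step 16: reduce F->( E ). Stack=[F] ptr=7 lookahead=$ remaining=[$]
Step 17: reduce T->F. Stack=[T] ptr=7 lookahead=$ remaining=[$]
Step 18: reduce E->T. Stack=[E] ptr=7 lookahead=$ remaining=[$]
Step 19: accept. Stack=[E] ptr=7 lookahead=$ remaining=[$]

Answer: 11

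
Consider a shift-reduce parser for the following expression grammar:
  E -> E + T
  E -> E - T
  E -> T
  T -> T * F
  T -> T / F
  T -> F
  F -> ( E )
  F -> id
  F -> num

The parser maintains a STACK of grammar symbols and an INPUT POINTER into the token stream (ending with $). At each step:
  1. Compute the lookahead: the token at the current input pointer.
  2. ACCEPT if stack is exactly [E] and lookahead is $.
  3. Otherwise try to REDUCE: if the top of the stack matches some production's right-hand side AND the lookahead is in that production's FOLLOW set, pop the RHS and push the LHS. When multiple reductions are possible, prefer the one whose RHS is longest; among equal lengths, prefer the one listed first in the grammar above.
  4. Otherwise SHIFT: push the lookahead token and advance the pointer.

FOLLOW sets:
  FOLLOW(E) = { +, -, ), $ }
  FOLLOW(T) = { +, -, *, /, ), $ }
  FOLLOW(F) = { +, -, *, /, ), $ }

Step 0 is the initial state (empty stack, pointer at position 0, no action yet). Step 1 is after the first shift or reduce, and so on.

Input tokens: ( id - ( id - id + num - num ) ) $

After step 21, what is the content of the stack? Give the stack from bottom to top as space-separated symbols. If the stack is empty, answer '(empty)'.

Answer: ( E - ( E

Derivation:
Step 1: shift (. Stack=[(] ptr=1 lookahead=id remaining=[id - ( id - id + num - num ) ) $]
Step 2: shift id. Stack=[( id] ptr=2 lookahead=- remaining=[- ( id - id + num - num ) ) $]
Step 3: reduce F->id. Stack=[( F] ptr=2 lookahead=- remaining=[- ( id - id + num - num ) ) $]
Step 4: reduce T->F. Stack=[( T] ptr=2 lookahead=- remaining=[- ( id - id + num - num ) ) $]
Step 5: reduce E->T. Stack=[( E] ptr=2 lookahead=- remaining=[- ( id - id + num - num ) ) $]
Step 6: shift -. Stack=[( E -] ptr=3 lookahead=( remaining=[( id - id + num - num ) ) $]
Step 7: shift (. Stack=[( E - (] ptr=4 lookahead=id remaining=[id - id + num - num ) ) $]
Step 8: shift id. Stack=[( E - ( id] ptr=5 lookahead=- remaining=[- id + num - num ) ) $]
Step 9: reduce F->id. Stack=[( E - ( F] ptr=5 lookahead=- remaining=[- id + num - num ) ) $]
Step 10: reduce T->F. Stack=[( E - ( T] ptr=5 lookahead=- remaining=[- id + num - num ) ) $]
Step 11: reduce E->T. Stack=[( E - ( E] ptr=5 lookahead=- remaining=[- id + num - num ) ) $]
Step 12: shift -. Stack=[( E - ( E -] ptr=6 lookahead=id remaining=[id + num - num ) ) $]
Step 13: shift id. Stack=[( E - ( E - id] ptr=7 lookahead=+ remaining=[+ num - num ) ) $]
Step 14: reduce F->id. Stack=[( E - ( E - F] ptr=7 lookahead=+ remaining=[+ num - num ) ) $]
Step 15: reduce T->F. Stack=[( E - ( E - T] ptr=7 lookahead=+ remaining=[+ num - num ) ) $]
Step 16: reduce E->E - T. Stack=[( E - ( E] ptr=7 lookahead=+ remaining=[+ num - num ) ) $]
Step 17: shift +. Stack=[( E - ( E +] ptr=8 lookahead=num remaining=[num - num ) ) $]
Step 18: shift num. Stack=[( E - ( E + num] ptr=9 lookahead=- remaining=[- num ) ) $]
Step 19: reduce F->num. Stack=[( E - ( E + F] ptr=9 lookahead=- remaining=[- num ) ) $]
Step 20: reduce T->F. Stack=[( E - ( E + T] ptr=9 lookahead=- remaining=[- num ) ) $]
Step 21: reduce E->E + T. Stack=[( E - ( E] ptr=9 lookahead=- remaining=[- num ) ) $]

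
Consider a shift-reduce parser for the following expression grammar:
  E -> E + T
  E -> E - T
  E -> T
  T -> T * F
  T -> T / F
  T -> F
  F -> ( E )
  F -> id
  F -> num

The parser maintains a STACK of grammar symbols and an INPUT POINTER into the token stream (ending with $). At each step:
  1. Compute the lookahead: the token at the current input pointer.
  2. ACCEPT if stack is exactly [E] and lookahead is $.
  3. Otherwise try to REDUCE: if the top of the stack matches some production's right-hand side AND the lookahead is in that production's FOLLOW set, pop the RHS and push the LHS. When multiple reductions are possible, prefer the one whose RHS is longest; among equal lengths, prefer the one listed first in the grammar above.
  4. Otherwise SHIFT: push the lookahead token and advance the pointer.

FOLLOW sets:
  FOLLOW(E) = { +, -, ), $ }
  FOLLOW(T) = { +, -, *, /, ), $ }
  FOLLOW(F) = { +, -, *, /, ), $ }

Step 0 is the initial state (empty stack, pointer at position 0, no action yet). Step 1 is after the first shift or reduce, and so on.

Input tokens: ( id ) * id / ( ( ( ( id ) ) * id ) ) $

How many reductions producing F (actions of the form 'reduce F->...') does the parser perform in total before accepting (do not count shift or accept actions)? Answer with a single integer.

Answer: 9

Derivation:
Step 1: shift (. Stack=[(] ptr=1 lookahead=id remaining=[id ) * id / ( ( ( ( id ) ) * id ) ) $]
Step 2: shift id. Stack=[( id] ptr=2 lookahead=) remaining=[) * id / ( ( ( ( id ) ) * id ) ) $]
Step 3: reduce F->id. Stack=[( F] ptr=2 lookahead=) remaining=[) * id / ( ( ( ( id ) ) * id ) ) $]
Step 4: reduce T->F. Stack=[( T] ptr=2 lookahead=) remaining=[) * id / ( ( ( ( id ) ) * id ) ) $]
Step 5: reduce E->T. Stack=[( E] ptr=2 lookahead=) remaining=[) * id / ( ( ( ( id ) ) * id ) ) $]
Step 6: shift ). Stack=[( E )] ptr=3 lookahead=* remaining=[* id / ( ( ( ( id ) ) * id ) ) $]
Step 7: reduce F->( E ). Stack=[F] ptr=3 lookahead=* remaining=[* id / ( ( ( ( id ) ) * id ) ) $]
Step 8: reduce T->F. Stack=[T] ptr=3 lookahead=* remaining=[* id / ( ( ( ( id ) ) * id ) ) $]
Step 9: shift *. Stack=[T *] ptr=4 lookahead=id remaining=[id / ( ( ( ( id ) ) * id ) ) $]
Step 10: shift id. Stack=[T * id] ptr=5 lookahead=/ remaining=[/ ( ( ( ( id ) ) * id ) ) $]
Step 11: reduce F->id. Stack=[T * F] ptr=5 lookahead=/ remaining=[/ ( ( ( ( id ) ) * id ) ) $]
Step 12: reduce T->T * F. Stack=[T] ptr=5 lookahead=/ remaining=[/ ( ( ( ( id ) ) * id ) ) $]
Step 13: shift /. Stack=[T /] ptr=6 lookahead=( remaining=[( ( ( ( id ) ) * id ) ) $]
Step 14: shift (. Stack=[T / (] ptr=7 lookahead=( remaining=[( ( ( id ) ) * id ) ) $]
Step 15: shift (. Stack=[T / ( (] ptr=8 lookahead=( remaining=[( ( id ) ) * id ) ) $]
Step 16: shift (. Stack=[T / ( ( (] ptr=9 lookahead=( remaining=[( id ) ) * id ) ) $]
Step 17: shift (. Stack=[T / ( ( ( (] ptr=10 lookahead=id remaining=[id ) ) * id ) ) $]
Step 18: shift id. Stack=[T / ( ( ( ( id] ptr=11 lookahead=) remaining=[) ) * id ) ) $]
Step 19: reduce F->id. Stack=[T / ( ( ( ( F] ptr=11 lookahead=) remaining=[) ) * id ) ) $]
Step 20: reduce T->F. Stack=[T / ( ( ( ( T] ptr=11 lookahead=) remaining=[) ) * id ) ) $]
Step 21: reduce E->T. Stack=[T / ( ( ( ( E] ptr=11 lookahead=) remaining=[) ) * id ) ) $]
Step 22: shift ). Stack=[T / ( ( ( ( E )] ptr=12 lookahead=) remaining=[) * id ) ) $]
Step 23: reduce F->( E ). Stack=[T / ( ( ( F] ptr=12 lookahead=) remaining=[) * id ) ) $]
Step 24: reduce T->F. Stack=[T / ( ( ( T] ptr=12 lookahead=) remaining=[) * id ) ) $]
Step 25: reduce E->T. Stack=[T / ( ( ( E] ptr=12 lookahead=) remaining=[) * id ) ) $]
Step 26: shift ). Stack=[T / ( ( ( E )] ptr=13 lookahead=* remaining=[* id ) ) $]
Step 27: reduce F->( E ). Stack=[T / ( ( F] ptr=13 lookahead=* remaining=[* id ) ) $]
Step 28: reduce T->F. Stack=[T / ( ( T] ptr=13 lookahead=* remaining=[* id ) ) $]
Step 29: shift *. Stack=[T / ( ( T *] ptr=14 lookahead=id remaining=[id ) ) $]
Step 30: shift id. Stack=[T / ( ( T * id] ptr=15 lookahead=) remaining=[) ) $]
Step 31: reduce F->id. Stack=[T / ( ( T * F] ptr=15 lookahead=) remaining=[) ) $]
Step 32: reduce T->T * F. Stack=[T / ( ( T] ptr=15 lookahead=) remaining=[) ) $]
Step 33: reduce E->T. Stack=[T / ( ( E] ptr=15 lookahead=) remaining=[) ) $]
Step 34: shift ). Stack=[T / ( ( E )] ptr=16 lookahead=) remaining=[) $]
Step 35: reduce F->( E ). Stack=[T / ( F] ptr=16 lookahead=) remaining=[) $]
Step 36: reduce T->F. Stack=[T / ( T] ptr=16 lookahead=) remaining=[) $]
Step 37: reduce E->T. Stack=[T / ( E] ptr=16 lookahead=) remaining=[) $]
Step 38: shift ). Stack=[T / ( E )] ptr=17 lookahead=$ remaining=[$]
Step 39: reduce F->( E ). Stack=[T / F] ptr=17 lookahead=$ remaining=[$]
Step 40: reduce T->T / F. Stack=[T] ptr=17 lookahead=$ remaining=[$]
Step 41: reduce E->T. Stack=[E] ptr=17 lookahead=$ remaining=[$]
Step 42: accept. Stack=[E] ptr=17 lookahead=$ remaining=[$]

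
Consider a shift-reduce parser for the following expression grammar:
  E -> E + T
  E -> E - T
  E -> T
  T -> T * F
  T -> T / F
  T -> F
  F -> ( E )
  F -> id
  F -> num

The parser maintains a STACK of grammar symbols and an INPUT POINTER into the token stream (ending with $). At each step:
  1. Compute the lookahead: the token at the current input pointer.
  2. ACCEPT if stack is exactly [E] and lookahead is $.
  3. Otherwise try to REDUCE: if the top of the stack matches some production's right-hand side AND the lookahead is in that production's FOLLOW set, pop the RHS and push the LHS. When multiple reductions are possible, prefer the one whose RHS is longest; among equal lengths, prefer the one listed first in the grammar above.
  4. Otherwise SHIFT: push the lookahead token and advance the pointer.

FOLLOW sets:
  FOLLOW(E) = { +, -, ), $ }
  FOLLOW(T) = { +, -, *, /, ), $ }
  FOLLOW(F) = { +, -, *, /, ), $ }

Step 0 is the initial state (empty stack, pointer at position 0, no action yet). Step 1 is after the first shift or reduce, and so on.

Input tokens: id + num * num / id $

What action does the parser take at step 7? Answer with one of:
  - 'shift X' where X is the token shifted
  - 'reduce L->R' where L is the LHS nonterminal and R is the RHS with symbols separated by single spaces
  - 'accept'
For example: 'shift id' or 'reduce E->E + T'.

Answer: reduce F->num

Derivation:
Step 1: shift id. Stack=[id] ptr=1 lookahead=+ remaining=[+ num * num / id $]
Step 2: reduce F->id. Stack=[F] ptr=1 lookahead=+ remaining=[+ num * num / id $]
Step 3: reduce T->F. Stack=[T] ptr=1 lookahead=+ remaining=[+ num * num / id $]
Step 4: reduce E->T. Stack=[E] ptr=1 lookahead=+ remaining=[+ num * num / id $]
Step 5: shift +. Stack=[E +] ptr=2 lookahead=num remaining=[num * num / id $]
Step 6: shift num. Stack=[E + num] ptr=3 lookahead=* remaining=[* num / id $]
Step 7: reduce F->num. Stack=[E + F] ptr=3 lookahead=* remaining=[* num / id $]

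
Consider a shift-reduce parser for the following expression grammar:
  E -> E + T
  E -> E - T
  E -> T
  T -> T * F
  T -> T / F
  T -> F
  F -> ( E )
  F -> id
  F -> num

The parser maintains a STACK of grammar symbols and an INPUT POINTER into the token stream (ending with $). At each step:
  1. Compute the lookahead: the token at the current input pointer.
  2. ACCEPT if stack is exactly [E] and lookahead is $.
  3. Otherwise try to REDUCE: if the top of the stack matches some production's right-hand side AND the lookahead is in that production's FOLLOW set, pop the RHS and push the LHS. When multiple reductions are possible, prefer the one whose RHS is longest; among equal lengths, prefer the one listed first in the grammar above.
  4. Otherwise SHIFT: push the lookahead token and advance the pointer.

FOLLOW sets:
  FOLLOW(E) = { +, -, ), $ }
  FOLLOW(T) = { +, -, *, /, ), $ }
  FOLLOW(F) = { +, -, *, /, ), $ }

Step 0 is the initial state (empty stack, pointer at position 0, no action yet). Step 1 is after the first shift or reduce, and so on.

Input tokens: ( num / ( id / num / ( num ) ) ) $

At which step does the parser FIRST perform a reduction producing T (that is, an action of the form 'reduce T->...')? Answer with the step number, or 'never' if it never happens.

Answer: 4

Derivation:
Step 1: shift (. Stack=[(] ptr=1 lookahead=num remaining=[num / ( id / num / ( num ) ) ) $]
Step 2: shift num. Stack=[( num] ptr=2 lookahead=/ remaining=[/ ( id / num / ( num ) ) ) $]
Step 3: reduce F->num. Stack=[( F] ptr=2 lookahead=/ remaining=[/ ( id / num / ( num ) ) ) $]
Step 4: reduce T->F. Stack=[( T] ptr=2 lookahead=/ remaining=[/ ( id / num / ( num ) ) ) $]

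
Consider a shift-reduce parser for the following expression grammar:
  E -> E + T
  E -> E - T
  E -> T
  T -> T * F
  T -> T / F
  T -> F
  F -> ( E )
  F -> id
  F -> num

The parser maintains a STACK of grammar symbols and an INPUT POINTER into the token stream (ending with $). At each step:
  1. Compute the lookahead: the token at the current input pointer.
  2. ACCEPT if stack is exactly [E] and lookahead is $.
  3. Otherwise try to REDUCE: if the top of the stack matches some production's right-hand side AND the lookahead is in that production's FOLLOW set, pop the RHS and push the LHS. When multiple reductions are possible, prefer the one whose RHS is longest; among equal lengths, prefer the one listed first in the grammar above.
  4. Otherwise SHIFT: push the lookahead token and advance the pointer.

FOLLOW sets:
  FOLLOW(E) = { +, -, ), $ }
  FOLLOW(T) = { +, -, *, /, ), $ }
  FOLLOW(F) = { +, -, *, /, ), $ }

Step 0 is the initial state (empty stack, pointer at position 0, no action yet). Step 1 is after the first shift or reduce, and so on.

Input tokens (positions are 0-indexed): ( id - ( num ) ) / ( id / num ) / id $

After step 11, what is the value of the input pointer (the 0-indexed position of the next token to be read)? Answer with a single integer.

Step 1: shift (. Stack=[(] ptr=1 lookahead=id remaining=[id - ( num ) ) / ( id / num ) / id $]
Step 2: shift id. Stack=[( id] ptr=2 lookahead=- remaining=[- ( num ) ) / ( id / num ) / id $]
Step 3: reduce F->id. Stack=[( F] ptr=2 lookahead=- remaining=[- ( num ) ) / ( id / num ) / id $]
Step 4: reduce T->F. Stack=[( T] ptr=2 lookahead=- remaining=[- ( num ) ) / ( id / num ) / id $]
Step 5: reduce E->T. Stack=[( E] ptr=2 lookahead=- remaining=[- ( num ) ) / ( id / num ) / id $]
Step 6: shift -. Stack=[( E -] ptr=3 lookahead=( remaining=[( num ) ) / ( id / num ) / id $]
Step 7: shift (. Stack=[( E - (] ptr=4 lookahead=num remaining=[num ) ) / ( id / num ) / id $]
Step 8: shift num. Stack=[( E - ( num] ptr=5 lookahead=) remaining=[) ) / ( id / num ) / id $]
Step 9: reduce F->num. Stack=[( E - ( F] ptr=5 lookahead=) remaining=[) ) / ( id / num ) / id $]
Step 10: reduce T->F. Stack=[( E - ( T] ptr=5 lookahead=) remaining=[) ) / ( id / num ) / id $]
Step 11: reduce E->T. Stack=[( E - ( E] ptr=5 lookahead=) remaining=[) ) / ( id / num ) / id $]

Answer: 5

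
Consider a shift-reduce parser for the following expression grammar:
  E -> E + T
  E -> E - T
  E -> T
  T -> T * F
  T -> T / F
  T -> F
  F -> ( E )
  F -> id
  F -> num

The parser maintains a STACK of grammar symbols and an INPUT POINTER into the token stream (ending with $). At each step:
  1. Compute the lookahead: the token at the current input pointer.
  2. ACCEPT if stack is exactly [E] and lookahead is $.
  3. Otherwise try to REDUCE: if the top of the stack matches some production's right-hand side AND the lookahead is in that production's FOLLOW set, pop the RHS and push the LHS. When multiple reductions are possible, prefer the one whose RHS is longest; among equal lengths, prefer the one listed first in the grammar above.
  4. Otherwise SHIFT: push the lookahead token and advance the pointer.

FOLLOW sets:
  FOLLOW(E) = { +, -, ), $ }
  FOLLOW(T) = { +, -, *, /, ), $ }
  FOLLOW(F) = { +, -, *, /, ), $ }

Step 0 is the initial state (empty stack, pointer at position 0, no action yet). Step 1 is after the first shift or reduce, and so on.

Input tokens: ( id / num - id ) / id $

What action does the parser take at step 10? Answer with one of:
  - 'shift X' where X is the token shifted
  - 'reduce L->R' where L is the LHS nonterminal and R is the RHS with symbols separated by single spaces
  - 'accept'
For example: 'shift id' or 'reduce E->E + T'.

Step 1: shift (. Stack=[(] ptr=1 lookahead=id remaining=[id / num - id ) / id $]
Step 2: shift id. Stack=[( id] ptr=2 lookahead=/ remaining=[/ num - id ) / id $]
Step 3: reduce F->id. Stack=[( F] ptr=2 lookahead=/ remaining=[/ num - id ) / id $]
Step 4: reduce T->F. Stack=[( T] ptr=2 lookahead=/ remaining=[/ num - id ) / id $]
Step 5: shift /. Stack=[( T /] ptr=3 lookahead=num remaining=[num - id ) / id $]
Step 6: shift num. Stack=[( T / num] ptr=4 lookahead=- remaining=[- id ) / id $]
Step 7: reduce F->num. Stack=[( T / F] ptr=4 lookahead=- remaining=[- id ) / id $]
Step 8: reduce T->T / F. Stack=[( T] ptr=4 lookahead=- remaining=[- id ) / id $]
Step 9: reduce E->T. Stack=[( E] ptr=4 lookahead=- remaining=[- id ) / id $]
Step 10: shift -. Stack=[( E -] ptr=5 lookahead=id remaining=[id ) / id $]

Answer: shift -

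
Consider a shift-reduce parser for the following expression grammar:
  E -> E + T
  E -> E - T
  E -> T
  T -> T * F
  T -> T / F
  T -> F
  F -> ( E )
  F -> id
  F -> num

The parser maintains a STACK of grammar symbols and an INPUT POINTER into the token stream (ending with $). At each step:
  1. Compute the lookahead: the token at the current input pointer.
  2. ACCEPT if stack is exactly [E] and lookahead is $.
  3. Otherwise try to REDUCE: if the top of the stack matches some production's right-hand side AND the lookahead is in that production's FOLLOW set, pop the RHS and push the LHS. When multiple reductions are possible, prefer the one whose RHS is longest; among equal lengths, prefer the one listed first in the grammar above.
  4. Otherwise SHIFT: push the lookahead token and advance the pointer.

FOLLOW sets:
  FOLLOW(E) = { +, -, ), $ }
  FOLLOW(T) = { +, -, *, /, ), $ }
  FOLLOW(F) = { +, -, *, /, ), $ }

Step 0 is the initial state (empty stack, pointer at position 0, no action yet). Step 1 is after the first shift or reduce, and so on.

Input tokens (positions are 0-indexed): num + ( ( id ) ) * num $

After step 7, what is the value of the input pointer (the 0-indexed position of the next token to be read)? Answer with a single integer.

Step 1: shift num. Stack=[num] ptr=1 lookahead=+ remaining=[+ ( ( id ) ) * num $]
Step 2: reduce F->num. Stack=[F] ptr=1 lookahead=+ remaining=[+ ( ( id ) ) * num $]
Step 3: reduce T->F. Stack=[T] ptr=1 lookahead=+ remaining=[+ ( ( id ) ) * num $]
Step 4: reduce E->T. Stack=[E] ptr=1 lookahead=+ remaining=[+ ( ( id ) ) * num $]
Step 5: shift +. Stack=[E +] ptr=2 lookahead=( remaining=[( ( id ) ) * num $]
Step 6: shift (. Stack=[E + (] ptr=3 lookahead=( remaining=[( id ) ) * num $]
Step 7: shift (. Stack=[E + ( (] ptr=4 lookahead=id remaining=[id ) ) * num $]

Answer: 4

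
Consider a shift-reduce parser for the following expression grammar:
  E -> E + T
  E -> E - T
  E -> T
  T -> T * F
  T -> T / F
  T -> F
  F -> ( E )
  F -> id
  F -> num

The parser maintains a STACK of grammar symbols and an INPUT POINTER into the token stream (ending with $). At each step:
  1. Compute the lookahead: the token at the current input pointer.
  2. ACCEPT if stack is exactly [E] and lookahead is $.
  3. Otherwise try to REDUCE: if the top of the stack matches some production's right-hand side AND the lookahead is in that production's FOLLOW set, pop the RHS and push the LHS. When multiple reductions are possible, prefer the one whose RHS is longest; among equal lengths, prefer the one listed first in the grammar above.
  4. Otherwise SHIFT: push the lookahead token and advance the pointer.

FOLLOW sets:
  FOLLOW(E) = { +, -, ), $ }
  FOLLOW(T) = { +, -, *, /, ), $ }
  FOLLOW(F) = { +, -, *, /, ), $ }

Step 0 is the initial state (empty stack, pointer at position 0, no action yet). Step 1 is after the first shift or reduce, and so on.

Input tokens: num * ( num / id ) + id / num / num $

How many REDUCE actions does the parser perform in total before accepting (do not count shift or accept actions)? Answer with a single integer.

Step 1: shift num. Stack=[num] ptr=1 lookahead=* remaining=[* ( num / id ) + id / num / num $]
Step 2: reduce F->num. Stack=[F] ptr=1 lookahead=* remaining=[* ( num / id ) + id / num / num $]
Step 3: reduce T->F. Stack=[T] ptr=1 lookahead=* remaining=[* ( num / id ) + id / num / num $]
Step 4: shift *. Stack=[T *] ptr=2 lookahead=( remaining=[( num / id ) + id / num / num $]
Step 5: shift (. Stack=[T * (] ptr=3 lookahead=num remaining=[num / id ) + id / num / num $]
Step 6: shift num. Stack=[T * ( num] ptr=4 lookahead=/ remaining=[/ id ) + id / num / num $]
Step 7: reduce F->num. Stack=[T * ( F] ptr=4 lookahead=/ remaining=[/ id ) + id / num / num $]
Step 8: reduce T->F. Stack=[T * ( T] ptr=4 lookahead=/ remaining=[/ id ) + id / num / num $]
Step 9: shift /. Stack=[T * ( T /] ptr=5 lookahead=id remaining=[id ) + id / num / num $]
Step 10: shift id. Stack=[T * ( T / id] ptr=6 lookahead=) remaining=[) + id / num / num $]
Step 11: reduce F->id. Stack=[T * ( T / F] ptr=6 lookahead=) remaining=[) + id / num / num $]
Step 12: reduce T->T / F. Stack=[T * ( T] ptr=6 lookahead=) remaining=[) + id / num / num $]
Step 13: reduce E->T. Stack=[T * ( E] ptr=6 lookahead=) remaining=[) + id / num / num $]
Step 14: shift ). Stack=[T * ( E )] ptr=7 lookahead=+ remaining=[+ id / num / num $]
Step 15: reduce F->( E ). Stack=[T * F] ptr=7 lookahead=+ remaining=[+ id / num / num $]
Step 16: reduce T->T * F. Stack=[T] ptr=7 lookahead=+ remaining=[+ id / num / num $]
Step 17: reduce E->T. Stack=[E] ptr=7 lookahead=+ remaining=[+ id / num / num $]
Step 18: shift +. Stack=[E +] ptr=8 lookahead=id remaining=[id / num / num $]
Step 19: shift id. Stack=[E + id] ptr=9 lookahead=/ remaining=[/ num / num $]
Step 20: reduce F->id. Stack=[E + F] ptr=9 lookahead=/ remaining=[/ num / num $]
Step 21: reduce T->F. Stack=[E + T] ptr=9 lookahead=/ remaining=[/ num / num $]
Step 22: shift /. Stack=[E + T /] ptr=10 lookahead=num remaining=[num / num $]
Step 23: shift num. Stack=[E + T / num] ptr=11 lookahead=/ remaining=[/ num $]
Step 24: reduce F->num. Stack=[E + T / F] ptr=11 lookahead=/ remaining=[/ num $]
Step 25: reduce T->T / F. Stack=[E + T] ptr=11 lookahead=/ remaining=[/ num $]
Step 26: shift /. Stack=[E + T /] ptr=12 lookahead=num remaining=[num $]
Step 27: shift num. Stack=[E + T / num] ptr=13 lookahead=$ remaining=[$]
Step 28: reduce F->num. Stack=[E + T / F] ptr=13 lookahead=$ remaining=[$]
Step 29: reduce T->T / F. Stack=[E + T] ptr=13 lookahead=$ remaining=[$]
Step 30: reduce E->E + T. Stack=[E] ptr=13 lookahead=$ remaining=[$]
Step 31: accept. Stack=[E] ptr=13 lookahead=$ remaining=[$]

Answer: 17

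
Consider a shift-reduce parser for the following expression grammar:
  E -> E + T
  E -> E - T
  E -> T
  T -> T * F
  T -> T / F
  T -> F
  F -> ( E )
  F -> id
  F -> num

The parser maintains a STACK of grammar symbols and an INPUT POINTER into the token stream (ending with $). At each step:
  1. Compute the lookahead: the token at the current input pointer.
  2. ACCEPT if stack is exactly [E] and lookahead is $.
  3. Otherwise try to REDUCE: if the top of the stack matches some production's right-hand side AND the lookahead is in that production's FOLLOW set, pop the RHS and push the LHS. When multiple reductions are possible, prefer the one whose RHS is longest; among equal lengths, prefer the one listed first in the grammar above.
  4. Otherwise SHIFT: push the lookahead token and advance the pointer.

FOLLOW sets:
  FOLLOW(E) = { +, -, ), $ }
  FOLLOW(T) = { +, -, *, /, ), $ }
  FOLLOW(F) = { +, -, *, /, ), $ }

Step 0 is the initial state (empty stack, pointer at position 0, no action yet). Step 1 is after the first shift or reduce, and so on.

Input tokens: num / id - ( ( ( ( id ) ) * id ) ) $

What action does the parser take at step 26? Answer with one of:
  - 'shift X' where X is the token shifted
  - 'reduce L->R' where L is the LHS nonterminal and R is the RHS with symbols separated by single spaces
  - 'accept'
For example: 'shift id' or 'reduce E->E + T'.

Step 1: shift num. Stack=[num] ptr=1 lookahead=/ remaining=[/ id - ( ( ( ( id ) ) * id ) ) $]
Step 2: reduce F->num. Stack=[F] ptr=1 lookahead=/ remaining=[/ id - ( ( ( ( id ) ) * id ) ) $]
Step 3: reduce T->F. Stack=[T] ptr=1 lookahead=/ remaining=[/ id - ( ( ( ( id ) ) * id ) ) $]
Step 4: shift /. Stack=[T /] ptr=2 lookahead=id remaining=[id - ( ( ( ( id ) ) * id ) ) $]
Step 5: shift id. Stack=[T / id] ptr=3 lookahead=- remaining=[- ( ( ( ( id ) ) * id ) ) $]
Step 6: reduce F->id. Stack=[T / F] ptr=3 lookahead=- remaining=[- ( ( ( ( id ) ) * id ) ) $]
Step 7: reduce T->T / F. Stack=[T] ptr=3 lookahead=- remaining=[- ( ( ( ( id ) ) * id ) ) $]
Step 8: reduce E->T. Stack=[E] ptr=3 lookahead=- remaining=[- ( ( ( ( id ) ) * id ) ) $]
Step 9: shift -. Stack=[E -] ptr=4 lookahead=( remaining=[( ( ( ( id ) ) * id ) ) $]
Step 10: shift (. Stack=[E - (] ptr=5 lookahead=( remaining=[( ( ( id ) ) * id ) ) $]
Step 11: shift (. Stack=[E - ( (] ptr=6 lookahead=( remaining=[( ( id ) ) * id ) ) $]
Step 12: shift (. Stack=[E - ( ( (] ptr=7 lookahead=( remaining=[( id ) ) * id ) ) $]
Step 13: shift (. Stack=[E - ( ( ( (] ptr=8 lookahead=id remaining=[id ) ) * id ) ) $]
Step 14: shift id. Stack=[E - ( ( ( ( id] ptr=9 lookahead=) remaining=[) ) * id ) ) $]
Step 15: reduce F->id. Stack=[E - ( ( ( ( F] ptr=9 lookahead=) remaining=[) ) * id ) ) $]
Step 16: reduce T->F. Stack=[E - ( ( ( ( T] ptr=9 lookahead=) remaining=[) ) * id ) ) $]
Step 17: reduce E->T. Stack=[E - ( ( ( ( E] ptr=9 lookahead=) remaining=[) ) * id ) ) $]
Step 18: shift ). Stack=[E - ( ( ( ( E )] ptr=10 lookahead=) remaining=[) * id ) ) $]
Step 19: reduce F->( E ). Stack=[E - ( ( ( F] ptr=10 lookahead=) remaining=[) * id ) ) $]
Step 20: reduce T->F. Stack=[E - ( ( ( T] ptr=10 lookahead=) remaining=[) * id ) ) $]
Step 21: reduce E->T. Stack=[E - ( ( ( E] ptr=10 lookahead=) remaining=[) * id ) ) $]
Step 22: shift ). Stack=[E - ( ( ( E )] ptr=11 lookahead=* remaining=[* id ) ) $]
Step 23: reduce F->( E ). Stack=[E - ( ( F] ptr=11 lookahead=* remaining=[* id ) ) $]
Step 24: reduce T->F. Stack=[E - ( ( T] ptr=11 lookahead=* remaining=[* id ) ) $]
Step 25: shift *. Stack=[E - ( ( T *] ptr=12 lookahead=id remaining=[id ) ) $]
Step 26: shift id. Stack=[E - ( ( T * id] ptr=13 lookahead=) remaining=[) ) $]

Answer: shift id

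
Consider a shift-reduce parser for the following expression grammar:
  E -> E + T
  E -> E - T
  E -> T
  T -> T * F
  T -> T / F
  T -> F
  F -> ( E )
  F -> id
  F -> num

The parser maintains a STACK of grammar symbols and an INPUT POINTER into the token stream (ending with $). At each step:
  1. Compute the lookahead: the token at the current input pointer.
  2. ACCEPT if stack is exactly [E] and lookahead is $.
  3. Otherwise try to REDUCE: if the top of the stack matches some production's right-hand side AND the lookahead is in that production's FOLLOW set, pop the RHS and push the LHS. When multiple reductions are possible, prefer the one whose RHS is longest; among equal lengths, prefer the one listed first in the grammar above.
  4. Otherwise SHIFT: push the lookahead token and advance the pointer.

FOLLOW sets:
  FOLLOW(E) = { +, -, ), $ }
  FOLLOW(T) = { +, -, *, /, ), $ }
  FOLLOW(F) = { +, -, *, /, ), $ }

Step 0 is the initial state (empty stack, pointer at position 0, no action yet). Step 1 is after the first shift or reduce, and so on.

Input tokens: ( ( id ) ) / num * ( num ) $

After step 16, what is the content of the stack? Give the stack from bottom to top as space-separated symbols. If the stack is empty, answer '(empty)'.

Step 1: shift (. Stack=[(] ptr=1 lookahead=( remaining=[( id ) ) / num * ( num ) $]
Step 2: shift (. Stack=[( (] ptr=2 lookahead=id remaining=[id ) ) / num * ( num ) $]
Step 3: shift id. Stack=[( ( id] ptr=3 lookahead=) remaining=[) ) / num * ( num ) $]
Step 4: reduce F->id. Stack=[( ( F] ptr=3 lookahead=) remaining=[) ) / num * ( num ) $]
Step 5: reduce T->F. Stack=[( ( T] ptr=3 lookahead=) remaining=[) ) / num * ( num ) $]
Step 6: reduce E->T. Stack=[( ( E] ptr=3 lookahead=) remaining=[) ) / num * ( num ) $]
Step 7: shift ). Stack=[( ( E )] ptr=4 lookahead=) remaining=[) / num * ( num ) $]
Step 8: reduce F->( E ). Stack=[( F] ptr=4 lookahead=) remaining=[) / num * ( num ) $]
Step 9: reduce T->F. Stack=[( T] ptr=4 lookahead=) remaining=[) / num * ( num ) $]
Step 10: reduce E->T. Stack=[( E] ptr=4 lookahead=) remaining=[) / num * ( num ) $]
Step 11: shift ). Stack=[( E )] ptr=5 lookahead=/ remaining=[/ num * ( num ) $]
Step 12: reduce F->( E ). Stack=[F] ptr=5 lookahead=/ remaining=[/ num * ( num ) $]
Step 13: reduce T->F. Stack=[T] ptr=5 lookahead=/ remaining=[/ num * ( num ) $]
Step 14: shift /. Stack=[T /] ptr=6 lookahead=num remaining=[num * ( num ) $]
Step 15: shift num. Stack=[T / num] ptr=7 lookahead=* remaining=[* ( num ) $]
Step 16: reduce F->num. Stack=[T / F] ptr=7 lookahead=* remaining=[* ( num ) $]

Answer: T / F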